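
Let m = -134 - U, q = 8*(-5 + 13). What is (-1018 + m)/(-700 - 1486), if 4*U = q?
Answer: 584/1093 ≈ 0.53431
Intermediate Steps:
q = 64 (q = 8*8 = 64)
U = 16 (U = (¼)*64 = 16)
m = -150 (m = -134 - 1*16 = -134 - 16 = -150)
(-1018 + m)/(-700 - 1486) = (-1018 - 150)/(-700 - 1486) = -1168/(-2186) = -1168*(-1/2186) = 584/1093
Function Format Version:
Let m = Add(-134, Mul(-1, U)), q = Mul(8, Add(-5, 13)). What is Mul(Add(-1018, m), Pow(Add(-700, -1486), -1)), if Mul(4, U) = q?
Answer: Rational(584, 1093) ≈ 0.53431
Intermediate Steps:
q = 64 (q = Mul(8, 8) = 64)
U = 16 (U = Mul(Rational(1, 4), 64) = 16)
m = -150 (m = Add(-134, Mul(-1, 16)) = Add(-134, -16) = -150)
Mul(Add(-1018, m), Pow(Add(-700, -1486), -1)) = Mul(Add(-1018, -150), Pow(Add(-700, -1486), -1)) = Mul(-1168, Pow(-2186, -1)) = Mul(-1168, Rational(-1, 2186)) = Rational(584, 1093)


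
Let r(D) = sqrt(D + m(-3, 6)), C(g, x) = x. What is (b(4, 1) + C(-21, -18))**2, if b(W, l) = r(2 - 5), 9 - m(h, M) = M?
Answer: 324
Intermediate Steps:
m(h, M) = 9 - M
r(D) = sqrt(3 + D) (r(D) = sqrt(D + (9 - 1*6)) = sqrt(D + (9 - 6)) = sqrt(D + 3) = sqrt(3 + D))
b(W, l) = 0 (b(W, l) = sqrt(3 + (2 - 5)) = sqrt(3 - 3) = sqrt(0) = 0)
(b(4, 1) + C(-21, -18))**2 = (0 - 18)**2 = (-18)**2 = 324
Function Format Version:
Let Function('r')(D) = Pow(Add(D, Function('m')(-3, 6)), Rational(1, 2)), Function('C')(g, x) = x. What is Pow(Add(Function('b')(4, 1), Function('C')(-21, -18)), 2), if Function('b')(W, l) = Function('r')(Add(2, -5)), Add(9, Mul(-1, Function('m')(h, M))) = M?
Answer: 324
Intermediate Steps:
Function('m')(h, M) = Add(9, Mul(-1, M))
Function('r')(D) = Pow(Add(3, D), Rational(1, 2)) (Function('r')(D) = Pow(Add(D, Add(9, Mul(-1, 6))), Rational(1, 2)) = Pow(Add(D, Add(9, -6)), Rational(1, 2)) = Pow(Add(D, 3), Rational(1, 2)) = Pow(Add(3, D), Rational(1, 2)))
Function('b')(W, l) = 0 (Function('b')(W, l) = Pow(Add(3, Add(2, -5)), Rational(1, 2)) = Pow(Add(3, -3), Rational(1, 2)) = Pow(0, Rational(1, 2)) = 0)
Pow(Add(Function('b')(4, 1), Function('C')(-21, -18)), 2) = Pow(Add(0, -18), 2) = Pow(-18, 2) = 324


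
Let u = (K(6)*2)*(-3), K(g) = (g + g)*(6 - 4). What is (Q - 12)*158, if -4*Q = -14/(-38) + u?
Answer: 143543/38 ≈ 3777.4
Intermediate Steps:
K(g) = 4*g (K(g) = (2*g)*2 = 4*g)
u = -144 (u = ((4*6)*2)*(-3) = (24*2)*(-3) = 48*(-3) = -144)
Q = 2729/76 (Q = -(-14/(-38) - 144)/4 = -(-14*(-1/38) - 144)/4 = -(7/19 - 144)/4 = -¼*(-2729/19) = 2729/76 ≈ 35.908)
(Q - 12)*158 = (2729/76 - 12)*158 = (1817/76)*158 = 143543/38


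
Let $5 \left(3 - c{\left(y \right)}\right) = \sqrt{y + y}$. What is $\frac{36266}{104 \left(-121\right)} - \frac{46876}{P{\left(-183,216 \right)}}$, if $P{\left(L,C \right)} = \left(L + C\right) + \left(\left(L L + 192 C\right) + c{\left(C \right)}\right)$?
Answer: $- \frac{31340874891031}{8936784986844} - \frac{937520 \sqrt{3}}{46871249931} \approx -3.507$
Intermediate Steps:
$c{\left(y \right)} = 3 - \frac{\sqrt{2} \sqrt{y}}{5}$ ($c{\left(y \right)} = 3 - \frac{\sqrt{y + y}}{5} = 3 - \frac{\sqrt{2 y}}{5} = 3 - \frac{\sqrt{2} \sqrt{y}}{5}$)
$P{\left(L,C \right)} = 3 + L + L^{2} + 193 C - \frac{\sqrt{2} \sqrt{C}}{5}$ ($P{\left(L,C \right)} = \left(L + C\right) - \left(-3 - 192 C - L L + \frac{\sqrt{2} \sqrt{C}}{5}\right) = \left(C + L\right) - \left(-3 - L^{2} - 192 C + \frac{\sqrt{2} \sqrt{C}}{5}\right) = \left(C + L\right) + \left(3 + L^{2} + 192 C - \frac{\sqrt{2} \sqrt{C}}{5}\right) = 3 + L + L^{2} + 193 C - \frac{\sqrt{2} \sqrt{C}}{5}$)
$\frac{36266}{104 \left(-121\right)} - \frac{46876}{P{\left(-183,216 \right)}} = \frac{36266}{104 \left(-121\right)} - \frac{46876}{3 - 183 + \left(-183\right)^{2} + 193 \cdot 216 - \frac{\sqrt{2} \sqrt{216}}{5}} = \frac{36266}{-12584} - \frac{46876}{3 - 183 + 33489 + 41688 - \frac{\sqrt{2} \cdot 6 \sqrt{6}}{5}} = 36266 \left(- \frac{1}{12584}\right) - \frac{46876}{3 - 183 + 33489 + 41688 - \frac{12 \sqrt{3}}{5}} = - \frac{18133}{6292} - \frac{46876}{74997 - \frac{12 \sqrt{3}}{5}}$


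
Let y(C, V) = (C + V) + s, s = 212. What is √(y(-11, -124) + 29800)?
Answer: √29877 ≈ 172.85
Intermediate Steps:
y(C, V) = 212 + C + V (y(C, V) = (C + V) + 212 = 212 + C + V)
√(y(-11, -124) + 29800) = √((212 - 11 - 124) + 29800) = √(77 + 29800) = √29877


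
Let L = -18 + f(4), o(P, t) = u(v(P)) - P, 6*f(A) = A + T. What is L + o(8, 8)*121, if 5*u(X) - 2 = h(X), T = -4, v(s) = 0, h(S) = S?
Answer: -4688/5 ≈ -937.60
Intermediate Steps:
u(X) = ⅖ + X/5
f(A) = -⅔ + A/6 (f(A) = (A - 4)/6 = (-4 + A)/6 = -⅔ + A/6)
o(P, t) = ⅖ - P (o(P, t) = (⅖ + (⅕)*0) - P = (⅖ + 0) - P = ⅖ - P)
L = -18 (L = -18 + (-⅔ + (⅙)*4) = -18 + (-⅔ + ⅔) = -18 + 0 = -18)
L + o(8, 8)*121 = -18 + (⅖ - 1*8)*121 = -18 + (⅖ - 8)*121 = -18 - 38/5*121 = -18 - 4598/5 = -4688/5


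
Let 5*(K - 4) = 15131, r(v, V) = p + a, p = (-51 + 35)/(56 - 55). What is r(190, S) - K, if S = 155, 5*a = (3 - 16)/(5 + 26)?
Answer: -472174/155 ≈ -3046.3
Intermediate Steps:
p = -16 (p = -16/1 = -16*1 = -16)
a = -13/155 (a = ((3 - 16)/(5 + 26))/5 = (-13/31)/5 = (-13*1/31)/5 = (⅕)*(-13/31) = -13/155 ≈ -0.083871)
r(v, V) = -2493/155 (r(v, V) = -16 - 13/155 = -2493/155)
K = 15151/5 (K = 4 + (⅕)*15131 = 4 + 15131/5 = 15151/5 ≈ 3030.2)
r(190, S) - K = -2493/155 - 1*15151/5 = -2493/155 - 15151/5 = -472174/155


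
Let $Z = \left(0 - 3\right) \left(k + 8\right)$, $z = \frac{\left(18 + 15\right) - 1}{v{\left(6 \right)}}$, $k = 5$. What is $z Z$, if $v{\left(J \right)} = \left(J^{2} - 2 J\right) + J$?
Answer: $- \frac{208}{5} \approx -41.6$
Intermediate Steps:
$v{\left(J \right)} = J^{2} - J$
$z = \frac{16}{15}$ ($z = \frac{\left(18 + 15\right) - 1}{6 \left(-1 + 6\right)} = \frac{33 - 1}{6 \cdot 5} = \frac{32}{30} = 32 \cdot \frac{1}{30} = \frac{16}{15} \approx 1.0667$)
$Z = -39$ ($Z = \left(0 - 3\right) \left(5 + 8\right) = \left(-3\right) 13 = -39$)
$z Z = \frac{16}{15} \left(-39\right) = - \frac{208}{5}$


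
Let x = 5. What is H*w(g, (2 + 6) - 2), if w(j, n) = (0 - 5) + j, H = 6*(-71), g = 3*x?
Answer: -4260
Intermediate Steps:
g = 15 (g = 3*5 = 15)
H = -426
w(j, n) = -5 + j
H*w(g, (2 + 6) - 2) = -426*(-5 + 15) = -426*10 = -4260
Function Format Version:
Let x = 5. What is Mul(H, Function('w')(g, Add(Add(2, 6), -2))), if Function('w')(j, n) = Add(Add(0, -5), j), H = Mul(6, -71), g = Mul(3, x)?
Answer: -4260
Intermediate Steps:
g = 15 (g = Mul(3, 5) = 15)
H = -426
Function('w')(j, n) = Add(-5, j)
Mul(H, Function('w')(g, Add(Add(2, 6), -2))) = Mul(-426, Add(-5, 15)) = Mul(-426, 10) = -4260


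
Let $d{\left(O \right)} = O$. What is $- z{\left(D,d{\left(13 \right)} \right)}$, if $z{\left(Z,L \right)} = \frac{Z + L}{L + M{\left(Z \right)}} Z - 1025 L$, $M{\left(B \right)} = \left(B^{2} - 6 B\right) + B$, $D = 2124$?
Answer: $\frac{59968207937}{4500769} \approx 13324.0$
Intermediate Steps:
$M{\left(B \right)} = B^{2} - 5 B$
$z{\left(Z,L \right)} = - 1025 L + \frac{Z \left(L + Z\right)}{L + Z \left(-5 + Z\right)}$ ($z{\left(Z,L \right)} = \frac{Z + L}{L + Z \left(-5 + Z\right)} Z - 1025 L = \frac{L + Z}{L + Z \left(-5 + Z\right)} Z - 1025 L = \frac{Z \left(L + Z\right)}{L + Z \left(-5 + Z\right)} - 1025 L = - 1025 L + \frac{Z \left(L + Z\right)}{L + Z \left(-5 + Z\right)}$)
$- z{\left(D,d{\left(13 \right)} \right)} = - \frac{2124^{2} - 1025 \cdot 13^{2} + 13 \cdot 2124 - 13325 \cdot 2124 \left(-5 + 2124\right)}{13 + 2124 \left(-5 + 2124\right)} = - \frac{4511376 - 173225 + 27612 - 13325 \cdot 2124 \cdot 2119}{13 + 2124 \cdot 2119} = - \frac{4511376 - 173225 + 27612 - 59972573700}{13 + 4500756} = - \frac{-59968207937}{4500769} = \left(-1\right) \left(- \frac{59968207937}{4500769}\right) = \frac{59968207937}{4500769}$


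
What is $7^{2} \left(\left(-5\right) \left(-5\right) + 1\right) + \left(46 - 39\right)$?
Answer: $1281$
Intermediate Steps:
$7^{2} \left(\left(-5\right) \left(-5\right) + 1\right) + \left(46 - 39\right) = 49 \left(25 + 1\right) + 7 = 49 \cdot 26 + 7 = 1274 + 7 = 1281$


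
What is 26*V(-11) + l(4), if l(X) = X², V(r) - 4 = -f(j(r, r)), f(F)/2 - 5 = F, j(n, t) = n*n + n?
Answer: -5860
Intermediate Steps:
j(n, t) = n + n² (j(n, t) = n² + n = n + n²)
f(F) = 10 + 2*F
V(r) = -6 - 2*r*(1 + r) (V(r) = 4 - (10 + 2*(r*(1 + r))) = 4 - (10 + 2*r*(1 + r)) = 4 + (-10 - 2*r*(1 + r)) = -6 - 2*r*(1 + r))
26*V(-11) + l(4) = 26*(-6 - 2*(-11)*(1 - 11)) + 4² = 26*(-6 - 2*(-11)*(-10)) + 16 = 26*(-6 - 220) + 16 = 26*(-226) + 16 = -5876 + 16 = -5860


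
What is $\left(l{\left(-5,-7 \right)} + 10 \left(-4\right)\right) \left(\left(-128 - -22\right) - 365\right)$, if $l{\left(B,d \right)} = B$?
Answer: $21195$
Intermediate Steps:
$\left(l{\left(-5,-7 \right)} + 10 \left(-4\right)\right) \left(\left(-128 - -22\right) - 365\right) = \left(-5 + 10 \left(-4\right)\right) \left(\left(-128 - -22\right) - 365\right) = \left(-5 - 40\right) \left(\left(-128 + 22\right) - 365\right) = - 45 \left(-106 - 365\right) = \left(-45\right) \left(-471\right) = 21195$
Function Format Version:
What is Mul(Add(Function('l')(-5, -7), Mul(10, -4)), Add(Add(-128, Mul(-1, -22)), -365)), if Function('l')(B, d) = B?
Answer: 21195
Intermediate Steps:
Mul(Add(Function('l')(-5, -7), Mul(10, -4)), Add(Add(-128, Mul(-1, -22)), -365)) = Mul(Add(-5, Mul(10, -4)), Add(Add(-128, Mul(-1, -22)), -365)) = Mul(Add(-5, -40), Add(Add(-128, 22), -365)) = Mul(-45, Add(-106, -365)) = Mul(-45, -471) = 21195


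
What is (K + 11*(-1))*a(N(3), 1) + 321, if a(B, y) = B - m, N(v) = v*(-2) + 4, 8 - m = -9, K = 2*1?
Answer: 492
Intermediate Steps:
K = 2
m = 17 (m = 8 - 1*(-9) = 8 + 9 = 17)
N(v) = 4 - 2*v (N(v) = -2*v + 4 = 4 - 2*v)
a(B, y) = -17 + B (a(B, y) = B - 1*17 = B - 17 = -17 + B)
(K + 11*(-1))*a(N(3), 1) + 321 = (2 + 11*(-1))*(-17 + (4 - 2*3)) + 321 = (2 - 11)*(-17 + (4 - 6)) + 321 = -9*(-17 - 2) + 321 = -9*(-19) + 321 = 171 + 321 = 492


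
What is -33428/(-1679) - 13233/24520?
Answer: 797436353/41169080 ≈ 19.370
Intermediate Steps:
-33428/(-1679) - 13233/24520 = -33428*(-1/1679) - 13233*1/24520 = 33428/1679 - 13233/24520 = 797436353/41169080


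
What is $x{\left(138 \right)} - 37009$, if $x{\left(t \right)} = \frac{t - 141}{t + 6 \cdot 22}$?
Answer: $- \frac{3330811}{90} \approx -37009.0$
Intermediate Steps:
$x{\left(t \right)} = \frac{-141 + t}{132 + t}$ ($x{\left(t \right)} = \frac{-141 + t}{t + 132} = \frac{-141 + t}{132 + t}$)
$x{\left(138 \right)} - 37009 = \frac{-141 + 138}{132 + 138} - 37009 = \frac{1}{270} \left(-3\right) - 37009 = - \frac{1}{90} - 37009 = - \frac{3330811}{90}$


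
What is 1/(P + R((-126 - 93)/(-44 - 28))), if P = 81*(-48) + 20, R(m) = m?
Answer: -24/92759 ≈ -0.00025873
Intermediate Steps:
P = -3868 (P = -3888 + 20 = -3868)
1/(P + R((-126 - 93)/(-44 - 28))) = 1/(-3868 + (-126 - 93)/(-44 - 28)) = 1/(-3868 - 219/(-72)) = 1/(-3868 - 219*(-1/72)) = 1/(-3868 + 73/24) = 1/(-92759/24) = -24/92759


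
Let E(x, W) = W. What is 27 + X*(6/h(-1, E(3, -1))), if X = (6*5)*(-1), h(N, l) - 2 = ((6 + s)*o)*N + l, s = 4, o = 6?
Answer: 1773/59 ≈ 30.051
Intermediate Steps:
h(N, l) = 2 + l + 60*N (h(N, l) = 2 + (((6 + 4)*6)*N + l) = 2 + ((10*6)*N + l) = 2 + (60*N + l) = 2 + (l + 60*N) = 2 + l + 60*N)
X = -30 (X = 30*(-1) = -30)
27 + X*(6/h(-1, E(3, -1))) = 27 - 180/(2 - 1 + 60*(-1)) = 27 - 180/(2 - 1 - 60) = 27 - 180/(-59) = 27 - 180*(-1)/59 = 27 - 30*(-6/59) = 27 + 180/59 = 1773/59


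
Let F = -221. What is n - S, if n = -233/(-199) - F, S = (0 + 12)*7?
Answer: 27496/199 ≈ 138.17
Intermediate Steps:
S = 84 (S = 12*7 = 84)
n = 44212/199 (n = -233/(-199) - 1*(-221) = -233*(-1/199) + 221 = 233/199 + 221 = 44212/199 ≈ 222.17)
n - S = 44212/199 - 1*84 = 44212/199 - 84 = 27496/199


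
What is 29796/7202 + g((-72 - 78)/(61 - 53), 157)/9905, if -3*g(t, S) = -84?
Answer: 1622698/391955 ≈ 4.1400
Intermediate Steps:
g(t, S) = 28 (g(t, S) = -⅓*(-84) = 28)
29796/7202 + g((-72 - 78)/(61 - 53), 157)/9905 = 29796/7202 + 28/9905 = 29796*(1/7202) + 28*(1/9905) = 1146/277 + 4/1415 = 1622698/391955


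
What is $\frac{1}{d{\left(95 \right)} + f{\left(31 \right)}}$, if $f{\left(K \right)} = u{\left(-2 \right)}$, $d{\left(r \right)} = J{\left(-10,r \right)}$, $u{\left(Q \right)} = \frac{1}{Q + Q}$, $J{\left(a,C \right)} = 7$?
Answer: $\frac{4}{27} \approx 0.14815$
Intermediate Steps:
$u{\left(Q \right)} = \frac{1}{2 Q}$
$d{\left(r \right)} = 7$
$f{\left(K \right)} = - \frac{1}{4}$ ($f{\left(K \right)} = \frac{1}{2 \left(-2\right)} = \frac{1}{2} \left(- \frac{1}{2}\right) = - \frac{1}{4}$)
$\frac{1}{d{\left(95 \right)} + f{\left(31 \right)}} = \frac{1}{7 - \frac{1}{4}} = \frac{1}{\frac{27}{4}} = \frac{4}{27}$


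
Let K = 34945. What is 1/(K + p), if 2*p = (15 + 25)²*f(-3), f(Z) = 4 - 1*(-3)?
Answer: 1/40545 ≈ 2.4664e-5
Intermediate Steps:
f(Z) = 7 (f(Z) = 4 + 3 = 7)
p = 5600 (p = ((15 + 25)²*7)/2 = (40²*7)/2 = (1600*7)/2 = (½)*11200 = 5600)
1/(K + p) = 1/(34945 + 5600) = 1/40545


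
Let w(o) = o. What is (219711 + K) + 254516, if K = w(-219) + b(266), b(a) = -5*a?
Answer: 472678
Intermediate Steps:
K = -1549 (K = -219 - 5*266 = -219 - 1330 = -1549)
(219711 + K) + 254516 = (219711 - 1549) + 254516 = 218162 + 254516 = 472678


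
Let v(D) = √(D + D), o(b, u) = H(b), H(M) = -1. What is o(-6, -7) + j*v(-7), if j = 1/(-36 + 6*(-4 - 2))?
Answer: -1 - I*√14/72 ≈ -1.0 - 0.051967*I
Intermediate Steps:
o(b, u) = -1
j = -1/72 (j = 1/(-36 + 6*(-6)) = 1/(-36 - 36) = 1/(-72) = -1/72 ≈ -0.013889)
v(D) = √2*√D (v(D) = √(2*D) = √2*√D)
o(-6, -7) + j*v(-7) = -1 - √2*√(-7)/72 = -1 - √2*I*√7/72 = -1 - I*√14/72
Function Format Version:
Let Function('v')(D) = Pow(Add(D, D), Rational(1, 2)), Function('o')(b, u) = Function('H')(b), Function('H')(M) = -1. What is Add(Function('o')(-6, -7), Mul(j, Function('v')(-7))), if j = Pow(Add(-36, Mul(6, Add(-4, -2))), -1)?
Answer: Add(-1, Mul(Rational(-1, 72), I, Pow(14, Rational(1, 2)))) ≈ Add(-1.0000, Mul(-0.051967, I))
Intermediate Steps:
Function('o')(b, u) = -1
j = Rational(-1, 72) (j = Pow(Add(-36, Mul(6, -6)), -1) = Pow(Add(-36, -36), -1) = Pow(-72, -1) = Rational(-1, 72) ≈ -0.013889)
Function('v')(D) = Mul(Pow(2, Rational(1, 2)), Pow(D, Rational(1, 2))) (Function('v')(D) = Pow(Mul(2, D), Rational(1, 2)) = Mul(Pow(2, Rational(1, 2)), Pow(D, Rational(1, 2))))
Add(Function('o')(-6, -7), Mul(j, Function('v')(-7))) = Add(-1, Mul(Rational(-1, 72), Mul(Pow(2, Rational(1, 2)), Pow(-7, Rational(1, 2))))) = Add(-1, Mul(Rational(-1, 72), Mul(Pow(2, Rational(1, 2)), Mul(I, Pow(7, Rational(1, 2)))))) = Add(-1, Mul(Rational(-1, 72), Mul(I, Pow(14, Rational(1, 2))))) = Add(-1, Mul(Rational(-1, 72), I, Pow(14, Rational(1, 2))))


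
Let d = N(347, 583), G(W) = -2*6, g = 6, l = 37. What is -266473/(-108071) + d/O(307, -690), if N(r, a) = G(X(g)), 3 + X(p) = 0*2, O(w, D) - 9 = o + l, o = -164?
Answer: 16370333/6376189 ≈ 2.5674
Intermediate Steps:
O(w, D) = -118 (O(w, D) = 9 + (-164 + 37) = 9 - 127 = -118)
X(p) = -3 (X(p) = -3 + 0*2 = -3 + 0 = -3)
G(W) = -12
N(r, a) = -12
d = -12
-266473/(-108071) + d/O(307, -690) = -266473/(-108071) - 12/(-118) = -266473*(-1/108071) - 12*(-1/118) = 266473/108071 + 6/59 = 16370333/6376189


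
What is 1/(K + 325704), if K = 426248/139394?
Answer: 69697/22700804812 ≈ 3.0702e-6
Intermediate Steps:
K = 213124/69697 (K = 426248*(1/139394) = 213124/69697 ≈ 3.0579)
1/(K + 325704) = 1/(213124/69697 + 325704) = 1/(22700804812/69697) = 69697/22700804812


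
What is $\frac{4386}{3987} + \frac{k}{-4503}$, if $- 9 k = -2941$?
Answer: $\frac{18447295}{17953461} \approx 1.0275$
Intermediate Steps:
$k = \frac{2941}{9}$ ($k = \left(- \frac{1}{9}\right) \left(-2941\right) = \frac{2941}{9} \approx 326.78$)
$\frac{4386}{3987} + \frac{k}{-4503} = \frac{4386}{3987} + \frac{2941}{9 \left(-4503\right)} = 4386 \cdot \frac{1}{3987} + \frac{2941}{9} \left(- \frac{1}{4503}\right) = \frac{1462}{1329} - \frac{2941}{40527} = \frac{18447295}{17953461}$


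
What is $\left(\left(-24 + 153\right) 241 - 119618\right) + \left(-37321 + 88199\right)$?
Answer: $-37651$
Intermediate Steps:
$\left(\left(-24 + 153\right) 241 - 119618\right) + \left(-37321 + 88199\right) = \left(129 \cdot 241 - 119618\right) + 50878 = \left(31089 - 119618\right) + 50878 = -88529 + 50878 = -37651$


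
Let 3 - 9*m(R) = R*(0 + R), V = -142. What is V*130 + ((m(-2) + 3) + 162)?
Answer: -164656/9 ≈ -18295.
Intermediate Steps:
m(R) = 1/3 - R**2/9 (m(R) = 1/3 - R*(0 + R)/9 = 1/3 - R*R/9 = 1/3 - R**2/9)
V*130 + ((m(-2) + 3) + 162) = -142*130 + (((1/3 - 1/9*(-2)**2) + 3) + 162) = -18460 + (((1/3 - 1/9*4) + 3) + 162) = -18460 + (((1/3 - 4/9) + 3) + 162) = -18460 + ((-1/9 + 3) + 162) = -18460 + (26/9 + 162) = -18460 + 1484/9 = -164656/9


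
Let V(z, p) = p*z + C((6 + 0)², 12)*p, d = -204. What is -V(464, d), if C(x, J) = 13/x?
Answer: 284189/3 ≈ 94730.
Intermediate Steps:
V(z, p) = 13*p/36 + p*z (V(z, p) = p*z + (13/((6 + 0)²))*p = p*z + (13/(6²))*p = p*z + (13/36)*p = p*z + (13*(1/36))*p = p*z + 13*p/36 = 13*p/36 + p*z)
-V(464, d) = -(-204)*(13 + 36*464)/36 = -(-204)*(13 + 16704)/36 = -(-204)*16717/36 = -1*(-284189/3) = 284189/3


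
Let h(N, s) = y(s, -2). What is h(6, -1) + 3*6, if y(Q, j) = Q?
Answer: 17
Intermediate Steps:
h(N, s) = s
h(6, -1) + 3*6 = -1 + 3*6 = -1 + 18 = 17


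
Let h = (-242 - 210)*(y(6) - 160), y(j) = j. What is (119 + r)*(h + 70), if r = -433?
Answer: -21878892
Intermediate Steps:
h = 69608 (h = (-242 - 210)*(6 - 160) = -452*(-154) = 69608)
(119 + r)*(h + 70) = (119 - 433)*(69608 + 70) = -314*69678 = -21878892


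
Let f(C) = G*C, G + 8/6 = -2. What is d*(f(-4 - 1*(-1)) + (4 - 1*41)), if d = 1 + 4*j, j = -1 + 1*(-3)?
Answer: 405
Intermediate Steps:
G = -10/3 (G = -4/3 - 2 = -10/3 ≈ -3.3333)
j = -4 (j = -1 - 3 = -4)
f(C) = -10*C/3
d = -15 (d = 1 + 4*(-4) = 1 - 16 = -15)
d*(f(-4 - 1*(-1)) + (4 - 1*41)) = -15*(-10*(-4 - 1*(-1))/3 + (4 - 1*41)) = -15*(-10*(-4 + 1)/3 + (4 - 41)) = -15*(-10/3*(-3) - 37) = -15*(10 - 37) = -15*(-27) = 405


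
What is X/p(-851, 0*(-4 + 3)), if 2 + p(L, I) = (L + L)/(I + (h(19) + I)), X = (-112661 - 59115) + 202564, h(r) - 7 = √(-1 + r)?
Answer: -15363212/122691 - 6550147*√2/122691 ≈ -200.72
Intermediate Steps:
h(r) = 7 + √(-1 + r)
X = 30788 (X = -171776 + 202564 = 30788)
p(L, I) = -2 + 2*L/(7 + 2*I + 3*√2) (p(L, I) = -2 + (L + L)/(I + ((7 + √(-1 + 19)) + I)) = -2 + (2*L)/(I + ((7 + √18) + I)) = -2 + (2*L)/(I + ((7 + 3*√2) + I)) = -2 + (2*L)/(I + (7 + I + 3*√2)) = -2 + (2*L)/(7 + 2*I + 3*√2) = -2 + 2*L/(7 + 2*I + 3*√2))
X/p(-851, 0*(-4 + 3)) = 30788/((2*(-7 - 851 - 3*√2 - 0*(-4 + 3))/(7 + 2*(0*(-4 + 3)) + 3*√2))) = 30788/((2*(-7 - 851 - 3*√2 - 0*(-1))/(7 + 2*(0*(-1)) + 3*√2))) = 30788/((2*(-7 - 851 - 3*√2 - 2*0)/(7 + 2*0 + 3*√2))) = 30788/((2*(-7 - 851 - 3*√2 + 0)/(7 + 0 + 3*√2))) = 30788/((2*(-858 - 3*√2)/(7 + 3*√2))) = 30788*((7 + 3*√2)/(2*(-858 - 3*√2))) = 15394*(7 + 3*√2)/(-858 - 3*√2)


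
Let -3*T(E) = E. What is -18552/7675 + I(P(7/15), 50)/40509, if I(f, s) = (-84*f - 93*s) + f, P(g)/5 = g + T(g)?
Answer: -7093823812/2798159175 ≈ -2.5352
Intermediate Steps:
T(E) = -E/3
P(g) = 10*g/3 (P(g) = 5*(g - g/3) = 5*(2*g/3) = 10*g/3)
I(f, s) = -93*s - 83*f (I(f, s) = (-93*s - 84*f) + f = -93*s - 83*f)
-18552/7675 + I(P(7/15), 50)/40509 = -18552/7675 + (-93*50 - 830*7/15/3)/40509 = -18552*1/7675 + (-4650 - 830*7*(1/15)/3)*(1/40509) = -18552/7675 + (-4650 - 830*7/(3*15))*(1/40509) = -18552/7675 + (-4650 - 83*14/9)*(1/40509) = -18552/7675 + (-4650 - 1162/9)*(1/40509) = -18552/7675 - 43012/9*1/40509 = -18552/7675 - 43012/364581 = -7093823812/2798159175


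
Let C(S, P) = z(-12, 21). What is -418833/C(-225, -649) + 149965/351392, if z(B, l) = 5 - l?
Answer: 9198560311/351392 ≈ 26178.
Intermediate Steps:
C(S, P) = -16 (C(S, P) = 5 - 1*21 = 5 - 21 = -16)
-418833/C(-225, -649) + 149965/351392 = -418833/(-16) + 149965/351392 = -418833*(-1/16) + 149965*(1/351392) = 418833/16 + 149965/351392 = 9198560311/351392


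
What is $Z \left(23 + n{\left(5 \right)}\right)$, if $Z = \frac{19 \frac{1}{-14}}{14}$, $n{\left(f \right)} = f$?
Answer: $- \frac{19}{7} \approx -2.7143$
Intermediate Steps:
$Z = - \frac{19}{196}$ ($Z = 19 \left(- \frac{1}{14}\right) \frac{1}{14} = \left(- \frac{19}{14}\right) \frac{1}{14} = - \frac{19}{196} \approx -0.096939$)
$Z \left(23 + n{\left(5 \right)}\right) = - \frac{19 \left(23 + 5\right)}{196} = \left(- \frac{19}{196}\right) 28 = - \frac{19}{7}$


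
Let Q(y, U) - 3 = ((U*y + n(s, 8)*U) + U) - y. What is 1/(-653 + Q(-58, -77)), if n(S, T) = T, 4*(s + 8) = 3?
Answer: 1/3181 ≈ 0.00031437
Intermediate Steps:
s = -29/4 (s = -8 + (¼)*3 = -8 + ¾ = -29/4 ≈ -7.2500)
Q(y, U) = 3 - y + 9*U + U*y (Q(y, U) = 3 + (((U*y + 8*U) + U) - y) = 3 + (((8*U + U*y) + U) - y) = 3 + ((9*U + U*y) - y) = 3 + (-y + 9*U + U*y) = 3 - y + 9*U + U*y)
1/(-653 + Q(-58, -77)) = 1/(-653 + (3 - 1*(-58) + 9*(-77) - 77*(-58))) = 1/(-653 + (3 + 58 - 693 + 4466)) = 1/(-653 + 3834) = 1/3181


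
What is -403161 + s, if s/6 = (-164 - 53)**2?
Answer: -120627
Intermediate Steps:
s = 282534 (s = 6*(-164 - 53)**2 = 6*(-217)**2 = 6*47089 = 282534)
-403161 + s = -403161 + 282534 = -120627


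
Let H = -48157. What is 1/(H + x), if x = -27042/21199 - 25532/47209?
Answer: -58869623/2835091368849 ≈ -2.0765e-5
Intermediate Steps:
x = -106934038/58869623 (x = -27042*1/21199 - 25532*1/47209 = -27042/21199 - 25532/47209 = -106934038/58869623 ≈ -1.8165)
1/(H + x) = 1/(-48157 - 106934038/58869623) = 1/(-2835091368849/58869623) = -58869623/2835091368849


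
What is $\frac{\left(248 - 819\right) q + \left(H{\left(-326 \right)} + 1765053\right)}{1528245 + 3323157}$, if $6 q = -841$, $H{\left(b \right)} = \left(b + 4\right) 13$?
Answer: $\frac{11045413}{29108412} \approx 0.37946$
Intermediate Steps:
$H{\left(b \right)} = 52 + 13 b$ ($H{\left(b \right)} = \left(4 + b\right) 13 = 52 + 13 b$)
$q = - \frac{841}{6}$ ($q = \frac{1}{6} \left(-841\right) = - \frac{841}{6} \approx -140.17$)
$\frac{\left(248 - 819\right) q + \left(H{\left(-326 \right)} + 1765053\right)}{1528245 + 3323157} = \frac{\left(248 - 819\right) \left(- \frac{841}{6}\right) + \left(\left(52 + 13 \left(-326\right)\right) + 1765053\right)}{1528245 + 3323157} = \frac{\left(248 - 819\right) \left(- \frac{841}{6}\right) + \left(\left(52 - 4238\right) + 1765053\right)}{4851402} = \left(\left(-571\right) \left(- \frac{841}{6}\right) + \left(-4186 + 1765053\right)\right) \frac{1}{4851402} = \left(\frac{480211}{6} + 1760867\right) \frac{1}{4851402} = \frac{11045413}{6} \cdot \frac{1}{4851402} = \frac{11045413}{29108412}$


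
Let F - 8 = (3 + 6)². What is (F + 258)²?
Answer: 120409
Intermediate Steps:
F = 89 (F = 8 + (3 + 6)² = 8 + 9² = 8 + 81 = 89)
(F + 258)² = (89 + 258)² = 347² = 120409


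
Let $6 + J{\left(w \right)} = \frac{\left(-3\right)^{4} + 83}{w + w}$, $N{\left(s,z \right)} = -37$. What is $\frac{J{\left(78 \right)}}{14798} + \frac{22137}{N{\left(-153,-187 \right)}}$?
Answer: $- \frac{12775756855}{21353514} \approx -598.3$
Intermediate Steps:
$J{\left(w \right)} = -6 + \frac{82}{w}$ ($J{\left(w \right)} = -6 + \frac{\left(-3\right)^{4} + 83}{w + w} = -6 + \frac{81 + 83}{2 w} = -6 + 164 \frac{1}{2 w} = -6 + \frac{82}{w}$)
$\frac{J{\left(78 \right)}}{14798} + \frac{22137}{N{\left(-153,-187 \right)}} = \frac{-6 + \frac{82}{78}}{14798} + \frac{22137}{-37} = \left(-6 + 82 \cdot \frac{1}{78}\right) \frac{1}{14798} + 22137 \left(- \frac{1}{37}\right) = \left(-6 + \frac{41}{39}\right) \frac{1}{14798} - \frac{22137}{37} = \left(- \frac{193}{39}\right) \frac{1}{14798} - \frac{22137}{37} = - \frac{193}{577122} - \frac{22137}{37} = - \frac{12775756855}{21353514}$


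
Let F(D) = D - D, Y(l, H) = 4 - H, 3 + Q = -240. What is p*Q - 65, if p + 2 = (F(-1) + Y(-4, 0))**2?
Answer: -3467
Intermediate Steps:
Q = -243 (Q = -3 - 240 = -243)
F(D) = 0
p = 14 (p = -2 + (0 + (4 - 1*0))**2 = -2 + (0 + (4 + 0))**2 = -2 + (0 + 4)**2 = -2 + 4**2 = -2 + 16 = 14)
p*Q - 65 = 14*(-243) - 65 = -3402 - 65 = -3467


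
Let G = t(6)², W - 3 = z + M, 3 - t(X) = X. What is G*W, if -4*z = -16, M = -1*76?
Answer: -621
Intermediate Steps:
M = -76
t(X) = 3 - X
z = 4 (z = -¼*(-16) = 4)
W = -69 (W = 3 + (4 - 76) = 3 - 72 = -69)
G = 9 (G = (3 - 1*6)² = (3 - 6)² = (-3)² = 9)
G*W = 9*(-69) = -621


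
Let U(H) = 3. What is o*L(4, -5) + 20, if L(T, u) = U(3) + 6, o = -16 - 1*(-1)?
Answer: -115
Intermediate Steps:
o = -15 (o = -16 + 1 = -15)
L(T, u) = 9 (L(T, u) = 3 + 6 = 9)
o*L(4, -5) + 20 = -15*9 + 20 = -135 + 20 = -115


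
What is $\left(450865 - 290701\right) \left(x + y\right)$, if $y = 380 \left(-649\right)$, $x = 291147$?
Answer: $7131622428$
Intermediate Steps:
$y = -246620$
$\left(450865 - 290701\right) \left(x + y\right) = \left(450865 - 290701\right) \left(291147 - 246620\right) = 160164 \cdot 44527 = 7131622428$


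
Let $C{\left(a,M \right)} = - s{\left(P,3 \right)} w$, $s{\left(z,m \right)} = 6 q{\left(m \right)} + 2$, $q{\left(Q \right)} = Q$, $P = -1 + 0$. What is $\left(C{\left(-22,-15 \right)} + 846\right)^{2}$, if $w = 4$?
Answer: $586756$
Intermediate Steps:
$P = -1$
$s{\left(z,m \right)} = 2 + 6 m$ ($s{\left(z,m \right)} = 6 m + 2 = 2 + 6 m$)
$C{\left(a,M \right)} = -80$ ($C{\left(a,M \right)} = - \left(2 + 6 \cdot 3\right) 4 = - \left(2 + 18\right) 4 = - 20 \cdot 4 = \left(-1\right) 80 = -80$)
$\left(C{\left(-22,-15 \right)} + 846\right)^{2} = \left(-80 + 846\right)^{2} = 766^{2} = 586756$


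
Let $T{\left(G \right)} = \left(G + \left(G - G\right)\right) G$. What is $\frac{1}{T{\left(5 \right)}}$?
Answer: $\frac{1}{25} \approx 0.04$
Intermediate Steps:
$T{\left(G \right)} = G^{2}$ ($T{\left(G \right)} = \left(G + 0\right) G = G G = G^{2}$)
$\frac{1}{T{\left(5 \right)}} = \frac{1}{5^{2}} = \frac{1}{25}$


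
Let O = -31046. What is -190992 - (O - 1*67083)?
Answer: -92863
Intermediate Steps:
-190992 - (O - 1*67083) = -190992 - (-31046 - 1*67083) = -190992 - (-31046 - 67083) = -190992 - 1*(-98129) = -190992 + 98129 = -92863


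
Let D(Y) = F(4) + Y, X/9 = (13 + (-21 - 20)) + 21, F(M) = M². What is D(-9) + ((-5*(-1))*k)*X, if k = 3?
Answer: -938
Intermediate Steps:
X = -63 (X = 9*((13 + (-21 - 20)) + 21) = 9*((13 - 41) + 21) = 9*(-28 + 21) = 9*(-7) = -63)
D(Y) = 16 + Y (D(Y) = 4² + Y = 16 + Y)
D(-9) + ((-5*(-1))*k)*X = (16 - 9) + (-5*(-1)*3)*(-63) = 7 + (5*3)*(-63) = 7 + 15*(-63) = 7 - 945 = -938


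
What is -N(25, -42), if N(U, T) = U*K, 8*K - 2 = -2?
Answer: 0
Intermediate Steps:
K = 0 (K = 1/4 + (1/8)*(-2) = 1/4 - 1/4 = 0)
N(U, T) = 0 (N(U, T) = U*0 = 0)
-N(25, -42) = -1*0 = 0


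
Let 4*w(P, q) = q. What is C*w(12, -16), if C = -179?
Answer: 716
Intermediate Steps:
w(P, q) = q/4
C*w(12, -16) = -179*(-16)/4 = -179*(-4) = 716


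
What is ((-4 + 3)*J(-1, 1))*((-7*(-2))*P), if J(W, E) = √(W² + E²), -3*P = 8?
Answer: 112*√2/3 ≈ 52.797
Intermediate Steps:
P = -8/3 (P = -⅓*8 = -8/3 ≈ -2.6667)
J(W, E) = √(E² + W²)
((-4 + 3)*J(-1, 1))*((-7*(-2))*P) = ((-4 + 3)*√(1² + (-1)²))*(-7*(-2)*(-8/3)) = (-√(1 + 1))*(14*(-8/3)) = -√2*(-112/3) = 112*√2/3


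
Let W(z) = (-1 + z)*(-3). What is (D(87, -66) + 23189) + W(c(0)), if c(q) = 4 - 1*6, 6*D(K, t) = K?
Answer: 46425/2 ≈ 23213.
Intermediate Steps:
D(K, t) = K/6
c(q) = -2 (c(q) = 4 - 6 = -2)
W(z) = 3 - 3*z
(D(87, -66) + 23189) + W(c(0)) = ((⅙)*87 + 23189) + (3 - 3*(-2)) = (29/2 + 23189) + (3 + 6) = 46407/2 + 9 = 46425/2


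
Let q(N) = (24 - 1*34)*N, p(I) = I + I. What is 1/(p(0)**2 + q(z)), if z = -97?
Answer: 1/970 ≈ 0.0010309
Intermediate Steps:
p(I) = 2*I
q(N) = -10*N (q(N) = (24 - 34)*N = -10*N)
1/(p(0)**2 + q(z)) = 1/((2*0)**2 - 10*(-97)) = 1/(0**2 + 970) = 1/(0 + 970) = 1/970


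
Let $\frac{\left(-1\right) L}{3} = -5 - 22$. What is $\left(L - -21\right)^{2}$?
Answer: $10404$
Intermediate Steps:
$L = 81$ ($L = - 3 \left(-5 - 22\right) = \left(-3\right) \left(-27\right) = 81$)
$\left(L - -21\right)^{2} = \left(81 - -21\right)^{2} = \left(81 + 21\right)^{2} = 102^{2} = 10404$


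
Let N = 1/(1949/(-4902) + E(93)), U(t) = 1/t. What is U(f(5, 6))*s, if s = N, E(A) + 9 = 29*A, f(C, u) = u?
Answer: 817/13174627 ≈ 6.2013e-5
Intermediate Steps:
E(A) = -9 + 29*A
N = 4902/13174627 (N = 1/(1949/(-4902) + (-9 + 29*93)) = 1/(1949*(-1/4902) + (-9 + 2697)) = 1/(-1949/4902 + 2688) = 1/(13174627/4902) = 4902/13174627 ≈ 0.00037208)
s = 4902/13174627 ≈ 0.00037208
U(f(5, 6))*s = (4902/13174627)/6 = (1/6)*(4902/13174627) = 817/13174627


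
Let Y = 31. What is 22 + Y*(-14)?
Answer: -412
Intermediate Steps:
22 + Y*(-14) = 22 + 31*(-14) = 22 - 434 = -412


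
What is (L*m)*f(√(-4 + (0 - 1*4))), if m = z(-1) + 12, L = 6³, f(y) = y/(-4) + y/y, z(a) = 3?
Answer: 3240 - 1620*I*√2 ≈ 3240.0 - 2291.0*I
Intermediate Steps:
f(y) = 1 - y/4 (f(y) = y*(-¼) + 1 = -y/4 + 1 = 1 - y/4)
L = 216
m = 15 (m = 3 + 12 = 15)
(L*m)*f(√(-4 + (0 - 1*4))) = (216*15)*(1 - √(-4 + (0 - 1*4))/4) = 3240*(1 - √(-4 + (0 - 4))/4) = 3240*(1 - √(-4 - 4)/4) = 3240*(1 - I*√2/2) = 3240 - 1620*I*√2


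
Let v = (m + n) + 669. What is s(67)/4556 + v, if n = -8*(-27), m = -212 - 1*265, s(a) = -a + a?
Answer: 408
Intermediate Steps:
s(a) = 0
m = -477 (m = -212 - 265 = -477)
n = 216
v = 408 (v = (-477 + 216) + 669 = -261 + 669 = 408)
s(67)/4556 + v = 0/4556 + 408 = 0*(1/4556) + 408 = 0 + 408 = 408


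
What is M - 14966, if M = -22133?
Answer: -37099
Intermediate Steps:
M - 14966 = -22133 - 14966 = -37099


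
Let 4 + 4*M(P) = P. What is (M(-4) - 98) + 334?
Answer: 234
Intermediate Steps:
M(P) = -1 + P/4
(M(-4) - 98) + 334 = ((-1 + (¼)*(-4)) - 98) + 334 = ((-1 - 1) - 98) + 334 = (-2 - 98) + 334 = -100 + 334 = 234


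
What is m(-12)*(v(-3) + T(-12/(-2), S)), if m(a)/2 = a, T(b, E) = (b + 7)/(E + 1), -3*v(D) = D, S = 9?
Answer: -276/5 ≈ -55.200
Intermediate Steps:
v(D) = -D/3
T(b, E) = (7 + b)/(1 + E)
m(a) = 2*a
m(-12)*(v(-3) + T(-12/(-2), S)) = (2*(-12))*(-⅓*(-3) + (7 - 12/(-2))/(1 + 9)) = -24*(1 + (7 - 12*(-½))/10) = -24*(1 + (7 + 6)/10) = -24*(1 + (⅒)*13) = -24*(1 + 13/10) = -24*23/10 = -276/5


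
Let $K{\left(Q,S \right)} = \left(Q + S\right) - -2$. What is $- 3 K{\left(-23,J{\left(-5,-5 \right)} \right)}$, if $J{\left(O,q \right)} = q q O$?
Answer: $438$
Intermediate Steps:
$J{\left(O,q \right)} = O q^{2}$ ($J{\left(O,q \right)} = q^{2} O = O q^{2}$)
$K{\left(Q,S \right)} = 2 + Q + S$ ($K{\left(Q,S \right)} = \left(Q + S\right) + 2 = 2 + Q + S$)
$- 3 K{\left(-23,J{\left(-5,-5 \right)} \right)} = - 3 \left(2 - 23 - 5 \left(-5\right)^{2}\right) = - 3 \left(2 - 23 - 125\right) = \left(-3\right) \left(-146\right) = 438$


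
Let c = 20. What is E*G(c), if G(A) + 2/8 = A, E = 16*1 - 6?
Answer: 395/2 ≈ 197.50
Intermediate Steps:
E = 10 (E = 16 - 6 = 10)
G(A) = -1/4 + A
E*G(c) = 10*(-1/4 + 20) = 10*(79/4) = 395/2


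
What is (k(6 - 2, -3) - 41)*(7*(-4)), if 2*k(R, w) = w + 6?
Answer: 1106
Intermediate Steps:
k(R, w) = 3 + w/2 (k(R, w) = (w + 6)/2 = (6 + w)/2 = 3 + w/2)
(k(6 - 2, -3) - 41)*(7*(-4)) = ((3 + (1/2)*(-3)) - 41)*(7*(-4)) = ((3 - 3/2) - 41)*(-28) = (3/2 - 41)*(-28) = -79/2*(-28) = 1106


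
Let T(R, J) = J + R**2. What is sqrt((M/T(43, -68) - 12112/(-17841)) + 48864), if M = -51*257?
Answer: sqrt(49328267433959148609)/31774821 ≈ 221.04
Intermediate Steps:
M = -13107
sqrt((M/T(43, -68) - 12112/(-17841)) + 48864) = sqrt((-13107/(-68 + 43**2) - 12112/(-17841)) + 48864) = sqrt((-13107/(-68 + 1849) - 12112*(-1/17841)) + 48864) = sqrt((-13107/1781 + 12112/17841) + 48864) = sqrt(-212270515/31774821 + 48864) = sqrt(1552432582829/31774821) = sqrt(49328267433959148609)/31774821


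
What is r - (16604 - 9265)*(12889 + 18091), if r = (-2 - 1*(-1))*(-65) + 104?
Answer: -227362051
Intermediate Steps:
r = 169 (r = (-2 + 1)*(-65) + 104 = -1*(-65) + 104 = 65 + 104 = 169)
r - (16604 - 9265)*(12889 + 18091) = 169 - (16604 - 9265)*(12889 + 18091) = 169 - 7339*30980 = 169 - 1*227362220 = 169 - 227362220 = -227362051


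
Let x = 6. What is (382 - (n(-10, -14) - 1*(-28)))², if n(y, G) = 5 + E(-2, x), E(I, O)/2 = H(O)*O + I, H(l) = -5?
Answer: 170569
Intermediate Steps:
E(I, O) = -10*O + 2*I (E(I, O) = 2*(-5*O + I) = 2*(I - 5*O) = -10*O + 2*I)
n(y, G) = -59 (n(y, G) = 5 + (-10*6 + 2*(-2)) = 5 + (-60 - 4) = 5 - 64 = -59)
(382 - (n(-10, -14) - 1*(-28)))² = (382 - (-59 - 1*(-28)))² = (382 - (-59 + 28))² = (382 - 1*(-31))² = (382 + 31)² = 413² = 170569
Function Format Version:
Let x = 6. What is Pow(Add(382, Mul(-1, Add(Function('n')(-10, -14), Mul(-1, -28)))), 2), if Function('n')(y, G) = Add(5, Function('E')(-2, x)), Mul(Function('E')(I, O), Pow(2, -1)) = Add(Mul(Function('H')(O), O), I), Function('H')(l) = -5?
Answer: 170569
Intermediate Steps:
Function('E')(I, O) = Add(Mul(-10, O), Mul(2, I)) (Function('E')(I, O) = Mul(2, Add(Mul(-5, O), I)) = Mul(2, Add(I, Mul(-5, O))) = Add(Mul(-10, O), Mul(2, I)))
Function('n')(y, G) = -59 (Function('n')(y, G) = Add(5, Add(Mul(-10, 6), Mul(2, -2))) = Add(5, Add(-60, -4)) = Add(5, -64) = -59)
Pow(Add(382, Mul(-1, Add(Function('n')(-10, -14), Mul(-1, -28)))), 2) = Pow(Add(382, Mul(-1, Add(-59, Mul(-1, -28)))), 2) = Pow(Add(382, Mul(-1, Add(-59, 28))), 2) = Pow(Add(382, Mul(-1, -31)), 2) = Pow(Add(382, 31), 2) = Pow(413, 2) = 170569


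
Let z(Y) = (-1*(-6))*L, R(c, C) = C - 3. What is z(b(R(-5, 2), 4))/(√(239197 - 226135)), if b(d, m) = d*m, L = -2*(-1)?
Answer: 2*√13062/2177 ≈ 0.10500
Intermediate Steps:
R(c, C) = -3 + C
L = 2
z(Y) = 12 (z(Y) = -1*(-6)*2 = 6*2 = 12)
z(b(R(-5, 2), 4))/(√(239197 - 226135)) = 12/(√(239197 - 226135)) = 12/(√13062) = 12*(√13062/13062) = 2*√13062/2177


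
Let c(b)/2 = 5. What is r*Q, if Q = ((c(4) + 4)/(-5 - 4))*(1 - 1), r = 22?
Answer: 0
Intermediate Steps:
c(b) = 10 (c(b) = 2*5 = 10)
Q = 0 (Q = ((10 + 4)/(-5 - 4))*(1 - 1) = (14/(-9))*0 = (14*(-⅑))*0 = -14/9*0 = 0)
r*Q = 22*0 = 0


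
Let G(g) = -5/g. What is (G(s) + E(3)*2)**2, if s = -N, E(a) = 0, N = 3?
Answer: 25/9 ≈ 2.7778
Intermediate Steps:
s = -3 (s = -1*3 = -3)
(G(s) + E(3)*2)**2 = (-5/(-3) + 0*2)**2 = (-5*(-1/3) + 0)**2 = (5/3 + 0)**2 = (5/3)**2 = 25/9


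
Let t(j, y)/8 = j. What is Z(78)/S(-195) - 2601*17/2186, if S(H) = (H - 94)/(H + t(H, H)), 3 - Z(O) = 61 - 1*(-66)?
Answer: -488496033/631754 ≈ -773.24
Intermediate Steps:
t(j, y) = 8*j
Z(O) = -124 (Z(O) = 3 - (61 - 1*(-66)) = 3 - (61 + 66) = 3 - 1*127 = 3 - 127 = -124)
S(H) = (-94 + H)/(9*H) (S(H) = (H - 94)/(H + 8*H) = (-94 + H)/((9*H)) = (-94 + H)*(1/(9*H)) = (-94 + H)/(9*H))
Z(78)/S(-195) - 2601*17/2186 = -124*(-1755/(-94 - 195)) - 2601*17/2186 = -124/((⅑)*(-1/195)*(-289)) - 44217*1/2186 = -124/289/1755 - 44217/2186 = -124*1755/289 - 44217/2186 = -217620/289 - 44217/2186 = -488496033/631754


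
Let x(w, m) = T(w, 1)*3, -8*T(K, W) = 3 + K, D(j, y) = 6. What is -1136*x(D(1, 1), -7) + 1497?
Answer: 5331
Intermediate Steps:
T(K, W) = -3/8 - K/8 (T(K, W) = -(3 + K)/8 = -3/8 - K/8)
x(w, m) = -9/8 - 3*w/8 (x(w, m) = (-3/8 - w/8)*3 = -9/8 - 3*w/8)
-1136*x(D(1, 1), -7) + 1497 = -1136*(-9/8 - 3/8*6) + 1497 = -1136*(-9/8 - 9/4) + 1497 = -1136*(-27/8) + 1497 = 3834 + 1497 = 5331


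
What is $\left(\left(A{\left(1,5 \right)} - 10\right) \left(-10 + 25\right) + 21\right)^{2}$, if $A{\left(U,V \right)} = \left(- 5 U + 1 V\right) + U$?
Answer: $12996$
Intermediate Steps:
$A{\left(U,V \right)} = V - 4 U$ ($A{\left(U,V \right)} = \left(- 5 U + V\right) + U = \left(V - 5 U\right) + U = V - 4 U$)
$\left(\left(A{\left(1,5 \right)} - 10\right) \left(-10 + 25\right) + 21\right)^{2} = \left(\left(\left(5 - 4\right) - 10\right) \left(-10 + 25\right) + 21\right)^{2} = \left(\left(\left(5 - 4\right) - 10\right) 15 + 21\right)^{2} = \left(\left(1 - 10\right) 15 + 21\right)^{2} = \left(\left(-9\right) 15 + 21\right)^{2} = \left(-135 + 21\right)^{2} = \left(-114\right)^{2} = 12996$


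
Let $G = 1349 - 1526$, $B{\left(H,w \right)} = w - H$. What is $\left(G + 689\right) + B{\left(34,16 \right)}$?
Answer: $494$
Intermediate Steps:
$G = -177$
$\left(G + 689\right) + B{\left(34,16 \right)} = \left(-177 + 689\right) + \left(16 - 34\right) = 512 + \left(16 - 34\right) = 512 - 18 = 494$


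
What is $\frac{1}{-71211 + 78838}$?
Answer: $\frac{1}{7627} \approx 0.00013111$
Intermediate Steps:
$\frac{1}{-71211 + 78838} = \frac{1}{7627}$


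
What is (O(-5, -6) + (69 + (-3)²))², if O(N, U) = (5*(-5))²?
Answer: 494209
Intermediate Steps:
O(N, U) = 625 (O(N, U) = (-25)² = 625)
(O(-5, -6) + (69 + (-3)²))² = (625 + (69 + (-3)²))² = (625 + (69 + 9))² = (625 + 78)² = 703² = 494209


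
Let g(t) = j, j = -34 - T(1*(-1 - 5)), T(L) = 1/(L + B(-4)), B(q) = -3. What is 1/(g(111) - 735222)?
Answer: -9/6617303 ≈ -1.3601e-6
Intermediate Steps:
T(L) = 1/(-3 + L) (T(L) = 1/(L - 3) = 1/(-3 + L))
j = -305/9 (j = -34 - 1/(-3 + 1*(-1 - 5)) = -34 - 1/(-3 + 1*(-6)) = -34 - 1/(-3 - 6) = -34 - 1/(-9) = -34 - 1*(-⅑) = -34 + ⅑ = -305/9 ≈ -33.889)
g(t) = -305/9
1/(g(111) - 735222) = 1/(-305/9 - 735222) = 1/(-6617303/9) = -9/6617303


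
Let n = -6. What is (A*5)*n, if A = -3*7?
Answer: 630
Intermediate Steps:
A = -21
(A*5)*n = -21*5*(-6) = -105*(-6) = 630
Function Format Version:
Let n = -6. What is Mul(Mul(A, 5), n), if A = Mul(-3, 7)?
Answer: 630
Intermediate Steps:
A = -21
Mul(Mul(A, 5), n) = Mul(Mul(-21, 5), -6) = Mul(-105, -6) = 630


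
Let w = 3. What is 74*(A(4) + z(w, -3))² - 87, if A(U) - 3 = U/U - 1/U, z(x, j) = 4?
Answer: 34861/8 ≈ 4357.6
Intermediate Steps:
A(U) = 4 - 1/U (A(U) = 3 + (U/U - 1/U) = 3 + (1 - 1/U) = 4 - 1/U)
74*(A(4) + z(w, -3))² - 87 = 74*((4 - 1/4) + 4)² - 87 = 74*((4 - 1*¼) + 4)² - 87 = 74*((4 - ¼) + 4)² - 87 = 74*(15/4 + 4)² - 87 = 74*(31/4)² - 87 = 74*(961/16) - 87 = 35557/8 - 87 = 34861/8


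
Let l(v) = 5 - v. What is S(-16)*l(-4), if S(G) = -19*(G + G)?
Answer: 5472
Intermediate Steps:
S(G) = -38*G
S(-16)*l(-4) = (-38*(-16))*(5 - 1*(-4)) = 608*(5 + 4) = 608*9 = 5472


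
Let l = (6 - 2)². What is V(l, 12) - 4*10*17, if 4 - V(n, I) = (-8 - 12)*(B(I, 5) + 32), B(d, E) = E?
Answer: 64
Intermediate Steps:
l = 16 (l = 4² = 16)
V(n, I) = 744 (V(n, I) = 4 - (-8 - 12)*(5 + 32) = 4 - (-20)*37 = 4 - 1*(-740) = 4 + 740 = 744)
V(l, 12) - 4*10*17 = 744 - 4*10*17 = 744 - 40*17 = 744 - 1*680 = 744 - 680 = 64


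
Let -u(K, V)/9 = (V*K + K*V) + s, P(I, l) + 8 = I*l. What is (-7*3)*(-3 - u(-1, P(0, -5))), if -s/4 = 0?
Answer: -2961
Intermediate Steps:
s = 0 (s = -4*0 = 0)
P(I, l) = -8 + I*l
u(K, V) = -18*K*V (u(K, V) = -9*((V*K + K*V) + 0) = -9*((K*V + K*V) + 0) = -9*(2*K*V + 0) = -18*K*V)
(-7*3)*(-3 - u(-1, P(0, -5))) = (-7*3)*(-3 - (-18)*(-1)*(-8 + 0*(-5))) = -21*(-3 - (-18)*(-1)*(-8 + 0)) = -21*(-3 - (-18)*(-1)*(-8)) = -21*(-3 - 1*(-144)) = -21*(-3 + 144) = -21*141 = -2961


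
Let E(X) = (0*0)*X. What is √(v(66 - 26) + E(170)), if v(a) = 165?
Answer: √165 ≈ 12.845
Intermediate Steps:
E(X) = 0 (E(X) = 0*X = 0)
√(v(66 - 26) + E(170)) = √(165 + 0) = √165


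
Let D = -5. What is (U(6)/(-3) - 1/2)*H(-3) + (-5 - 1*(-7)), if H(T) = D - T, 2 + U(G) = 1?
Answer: 7/3 ≈ 2.3333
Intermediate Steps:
U(G) = -1 (U(G) = -2 + 1 = -1)
H(T) = -5 - T
(U(6)/(-3) - 1/2)*H(-3) + (-5 - 1*(-7)) = (-1/(-3) - 1/2)*(-5 - 1*(-3)) + (-5 - 1*(-7)) = (-1*(-⅓) - 1*½)*(-5 + 3) + (-5 + 7) = (⅓ - ½)*(-2) + 2 = -⅙*(-2) + 2 = ⅓ + 2 = 7/3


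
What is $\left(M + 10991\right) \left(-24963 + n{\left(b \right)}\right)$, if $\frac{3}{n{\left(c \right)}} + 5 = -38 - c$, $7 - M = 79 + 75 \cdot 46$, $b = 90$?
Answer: $- \frac{3542527494}{19} \approx -1.8645 \cdot 10^{8}$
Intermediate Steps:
$M = -3522$ ($M = 7 - \left(79 + 75 \cdot 46\right) = 7 - \left(79 + 3450\right) = 7 - 3529 = -3522$)
$n{\left(c \right)} = \frac{3}{-43 - c}$ ($n{\left(c \right)} = \frac{3}{-5 - \left(38 + c\right)} = \frac{3}{-43 - c}$)
$\left(M + 10991\right) \left(-24963 + n{\left(b \right)}\right) = \left(-3522 + 10991\right) \left(-24963 - \frac{3}{43 + 90}\right) = 7469 \left(-24963 - \frac{3}{133}\right) = 7469 \left(- \frac{3320082}{133}\right) = - \frac{3542527494}{19}$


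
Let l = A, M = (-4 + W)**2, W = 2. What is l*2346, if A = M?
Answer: 9384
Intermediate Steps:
M = 4 (M = (-4 + 2)**2 = (-2)**2 = 4)
A = 4
l = 4
l*2346 = 4*2346 = 9384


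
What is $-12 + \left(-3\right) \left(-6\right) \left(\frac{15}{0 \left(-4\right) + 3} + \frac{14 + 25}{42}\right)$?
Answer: $\frac{663}{7} \approx 94.714$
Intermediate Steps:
$-12 + \left(-3\right) \left(-6\right) \left(\frac{15}{0 \left(-4\right) + 3} + \frac{14 + 25}{42}\right) = -12 + 18 \left(\frac{15}{0 + 3} + 39 \cdot \frac{1}{42}\right) = -12 + 18 \left(\frac{15}{3} + \frac{13}{14}\right) = -12 + 18 \left(15 \cdot \frac{1}{3} + \frac{13}{14}\right) = -12 + 18 \left(5 + \frac{13}{14}\right) = -12 + 18 \cdot \frac{83}{14} = -12 + \frac{747}{7} = \frac{663}{7}$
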